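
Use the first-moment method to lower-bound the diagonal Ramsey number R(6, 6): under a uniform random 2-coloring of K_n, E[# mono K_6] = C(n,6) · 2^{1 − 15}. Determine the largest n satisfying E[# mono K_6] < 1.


We need C(n, 6) · 2^{1 − 15} < 1, i.e. C(n, 6) < 2^{15 − 1} = 16384.
Check values of n near the boundary:
  n = 14: C(14, 6) = 3003; 3003 < 16384? YES
  n = 15: C(15, 6) = 5005; 5005 < 16384? YES
  n = 16: C(16, 6) = 8008; 8008 < 16384? YES
  n = 17: C(17, 6) = 12376; 12376 < 16384? YES
  n = 18: C(18, 6) = 18564; 18564 < 16384? NO
The largest n with C(n, 6) < 16384 is n = 17 (where E[X] = 1547/2048 ≈ 0.75537). Hence R(6, 6) > 17, i.e. R(6, 6) ≥ 18.

Largest n = 17; hence R(6, 6) > 17.


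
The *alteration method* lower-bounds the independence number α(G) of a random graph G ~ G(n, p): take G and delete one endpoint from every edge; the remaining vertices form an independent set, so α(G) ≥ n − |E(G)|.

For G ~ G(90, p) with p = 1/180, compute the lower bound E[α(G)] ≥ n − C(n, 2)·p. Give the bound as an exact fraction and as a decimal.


E[|E(G)|] = C(90, 2)·p = 4005 · (1/180) = 89/4.
E[α(G)] ≥ n − E[|E(G)|] = 90 − 89/4 = 271/4.
Numerically: ≈ 67.750000.
(This is only a lower bound; the true E[α(G)] may be larger.)

E[α(G)] ≥ 271/4 ≈ 67.750000.


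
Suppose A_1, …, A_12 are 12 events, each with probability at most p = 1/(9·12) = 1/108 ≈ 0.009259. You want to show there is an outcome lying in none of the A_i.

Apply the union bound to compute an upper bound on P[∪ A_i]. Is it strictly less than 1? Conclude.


Union bound: P[∪_{i=1}^{12} A_i] ≤ Σ_i P[A_i] ≤ 12·p = 12·(1/108) = 1/9.
Numerically: 1/9 ≈ 0.111111.
Is 1/9 < 1? YES.
Since P[∪ A_i] ≤ 1/9 < 1, the complement has P[∩ A_i^c] ≥ 1 − 1/9 = 8/9 > 0, so some outcome avoids every A_i.

12·p = 1/9 ≈ 0.111111; existence CERTIFIED by the union bound.


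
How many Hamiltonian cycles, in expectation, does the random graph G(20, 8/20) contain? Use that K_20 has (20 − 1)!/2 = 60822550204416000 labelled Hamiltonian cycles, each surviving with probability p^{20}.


K_20 has (20 − 1)!/2 = 60822550204416000 labelled Hamiltonian cycles.
For each such Hamiltonian cycle H, let X_H = 1 if all 20 edges of H are present in G. Then P[X_H = 1] = p^{20} = (2/5)^{20} = 1048576/95367431640625.
By linearity of expectation: E[X] = Σ_H E[X_H] = 60822550204416000 · p^{20} = 60822550204416000 · 1048576/95367431640625 = 510216531225165692928/762939453125.
Numerically: E[X] ≈ 6.6875e+08.

E[X] = 60822550204416000 · (2/5)^{20} = 510216531225165692928/762939453125 ≈ 6.6875e+08.


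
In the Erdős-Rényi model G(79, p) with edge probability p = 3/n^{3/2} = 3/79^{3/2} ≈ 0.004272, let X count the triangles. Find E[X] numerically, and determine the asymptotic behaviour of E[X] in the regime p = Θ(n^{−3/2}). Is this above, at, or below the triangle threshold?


Number of potential triangles: C(79, 3) = 79079.
Each occurs with probability p³ ≈ (0.004272)³ ≈ 7.799053e-08.
By linearity: E[X] = C(79, 3)·p³ ≈ 79079 · 7.799053e-08 ≈ 0.0062.
Since α = 3/2 > 1, p = c/n^{3/2} = o(1/n) is below the triangle threshold p ~ 1/n. Asymptotically E[X] ~ (c³/6)·n^{3(1−α)} = (3³/6)·n^{-1.5} → 0, so by Markov's inequality G has no triangles w.h.p.

E[X] ≈ 0.0062; in regime p = Θ(1/n^{3/2}) E[X] tends to 0 (below the triangle threshold p ~ 1/n).


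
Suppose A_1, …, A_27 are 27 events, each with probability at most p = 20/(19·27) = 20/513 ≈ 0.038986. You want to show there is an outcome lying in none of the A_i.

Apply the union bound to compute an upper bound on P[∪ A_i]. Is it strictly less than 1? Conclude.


Union bound: P[∪_{i=1}^{27} A_i] ≤ Σ_i P[A_i] ≤ 27·p = 27·(20/513) = 20/19.
Numerically: 20/19 ≈ 1.052632.
Is 20/19 < 1? NO.
Since the bound 20/19 is ≥ 1, the union bound is uninformative here; it does NOT by itself certify existence.

27·p = 20/19 ≈ 1.052632; existence NOT certified by the union bound.


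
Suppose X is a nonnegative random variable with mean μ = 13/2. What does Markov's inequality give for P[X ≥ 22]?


μ = E[X] = 13/2, a = 22.
Markov: P[X ≥ 22] ≤ μ/a = (13/2)/22 = 13/44.
Numerically: ≈ 0.29545.
(Since a = 22 > μ = 6.50000, the bound 13/44 is < 1 and informative.)

P[X ≥ 22] ≤ 13/44 ≈ 0.29545.


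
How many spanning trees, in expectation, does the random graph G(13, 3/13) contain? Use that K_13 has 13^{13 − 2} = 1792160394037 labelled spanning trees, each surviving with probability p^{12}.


K_13 has 13^{13 − 2} = 1792160394037 labelled spanning trees.
For each such spanning tree H, let X_H = 1 if all 12 edges of H are present in G. Then P[X_H = 1] = p^{12} = (3/13)^{12} = 531441/23298085122481.
By linearity: E[X] = Σ_H E[X_H] = 1792160394037 · p^{12} = 1792160394037 · 531441/23298085122481 = 531441/13.
Numerically: E[X] ≈ 40880.

E[X] = 1792160394037 · (3/13)^{12} = 531441/13 ≈ 40880.


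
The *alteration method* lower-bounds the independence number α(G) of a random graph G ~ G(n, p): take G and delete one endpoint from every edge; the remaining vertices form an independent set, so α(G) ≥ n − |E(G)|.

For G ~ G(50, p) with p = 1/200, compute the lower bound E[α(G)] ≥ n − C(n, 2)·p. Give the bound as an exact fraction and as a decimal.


E[|E(G)|] = C(50, 2)·p = 1225 · (1/200) = 49/8.
E[α(G)] ≥ n − E[|E(G)|] = 50 − 49/8 = 351/8.
Numerically: ≈ 43.875000.
(This is only a lower bound; the true E[α(G)] may be larger.)

E[α(G)] ≥ 351/8 ≈ 43.875000.


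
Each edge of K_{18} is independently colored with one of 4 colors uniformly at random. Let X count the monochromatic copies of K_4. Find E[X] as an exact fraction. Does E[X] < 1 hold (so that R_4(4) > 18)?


E[X] = C(18, 4) · 4^{1 − 6} = 3060 · 4^{−5} = 3060/1024.
As a reduced fraction: E[X] = 765/256 ≈ 2.98828.
Is E[X] < 1? NO.
Since E[X] ≥ 1, the first-moment bound is inconclusive at n = 18; it does NOT by itself certify R_4(4) > 18.

E[X] = 765/256 ≈ 2.98828; E[X] ≥ 1; first-moment method inconclusive here.


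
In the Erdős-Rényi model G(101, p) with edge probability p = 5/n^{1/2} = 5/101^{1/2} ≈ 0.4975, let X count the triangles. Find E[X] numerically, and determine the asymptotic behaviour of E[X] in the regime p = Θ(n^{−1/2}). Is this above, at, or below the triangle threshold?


Number of potential triangles: C(101, 3) = 166650.
Each occurs with probability p³ ≈ (0.4975)³ ≈ 1.231482e-01.
By linearity: E[X] = C(101, 3)·p³ ≈ 166650 · 1.231482e-01 ≈ 20522.6420.
Since α = 1/2 < 1, p = c/n^{1/2} ≫ 1/n is above the triangle threshold p ~ 1/n. Asymptotically E[X] ~ (c³/6)·n^{3(1−α)} = (5³/6)·n^{1.5} → ∞; triangles are abundant w.h.p.

E[X] ≈ 20522.6420; in regime p = Θ(1/n^{1/2}) E[X] diverges (above the triangle threshold p ~ 1/n).


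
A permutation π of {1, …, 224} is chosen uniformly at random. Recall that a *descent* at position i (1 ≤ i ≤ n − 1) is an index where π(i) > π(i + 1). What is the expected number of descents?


Write X = Σ X_I over i = 1, …, 223, with X_I the indicator of one descent.
There are 223 indicators.
For each fixed i, the pair (π(i), π(i+1)) is a uniformly random ordered pair of distinct values from {1, …, 224}; by symmetry P[π(i) > π(i+1)] = 1/2.
By linearity: E[X] = 223 · (1/2) = (224 − 1) · (1/2) = 223/2 ≈ 111.50000.

E[X] = 223/2 = 111.50000.


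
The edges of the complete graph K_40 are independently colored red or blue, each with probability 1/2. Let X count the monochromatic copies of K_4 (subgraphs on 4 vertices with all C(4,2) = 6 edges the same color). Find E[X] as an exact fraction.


Let X = Σ_S X_S over the C(40, 4) = 91390 subsets S of size 4, where X_S = 1 if the K_4 on S is monochromatic.
For a fixed S, the K_4 on S has C(4, 2) = 6 edges. P[all 6 edges red] = (1/2)^6, and likewise for blue, so P[monochromatic] = 2·(1/2)^6 = 2^{1 − 6} = 1/32.
Summing: E[X] = C(40, 4) · 2^{1 − 6} = 91390 · 1/32 = 45695/16.
Numerically: E[X] ≈ 2855.93750.

E[X] = C(40,4)·2^(1−C(4,2)) = 45695/16 ≈ 2855.93750.


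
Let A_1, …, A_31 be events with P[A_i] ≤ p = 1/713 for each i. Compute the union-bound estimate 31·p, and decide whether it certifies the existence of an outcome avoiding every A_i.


Union bound: P[∪_{i=1}^{31} A_i] ≤ Σ_i P[A_i] ≤ 31·p = 31·(1/713) = 1/23.
Numerically: 1/23 ≈ 0.04348.
Is 1/23 < 1? YES.
Since P[∪ A_i] ≤ 1/23 < 1, the complement has P[∩ A_i^c] ≥ 1 − 1/23 = 22/23 > 0, so some outcome avoids every A_i.

31·p = 1/23 ≈ 0.04348; existence CERTIFIED by the union bound.


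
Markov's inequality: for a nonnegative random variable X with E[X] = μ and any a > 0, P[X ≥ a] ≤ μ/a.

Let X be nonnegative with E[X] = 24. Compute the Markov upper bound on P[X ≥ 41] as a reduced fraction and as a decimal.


μ = E[X] = 24, a = 41.
Markov: P[X ≥ 41] ≤ μ/a = (24)/41 = 24/41.
Numerically: ≈ 0.5854.
(Since a = 41 > μ = 24.0000, the bound 24/41 is < 1 and informative.)

P[X ≥ 41] ≤ 24/41 ≈ 0.5854.


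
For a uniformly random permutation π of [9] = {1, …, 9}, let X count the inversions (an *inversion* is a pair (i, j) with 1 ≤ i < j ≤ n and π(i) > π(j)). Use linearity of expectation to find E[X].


Write X = Σ X_I over the C(9, 2) = 36 pairs i < j, with X_I the indicator of one inversion.
There are 36 indicators.
For each fixed pair i < j, the values π(i) and π(j) are two distinct elements of {1, …, 9} in uniformly random order; by symmetry P[π(i) > π(j)] = 1/2.
By linearity: E[X] = 36 · (1/2) = C(9, 2) · (1/2) = 36/2 = 18 ≈ 18.000.

E[X] = 18 = 18.000.


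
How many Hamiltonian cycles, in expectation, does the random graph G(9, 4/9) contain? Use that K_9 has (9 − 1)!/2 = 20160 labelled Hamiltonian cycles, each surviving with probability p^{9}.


K_9 has (9 − 1)!/2 = 20160 labelled Hamiltonian cycles.
For each such Hamiltonian cycle H, let X_H = 1 if all 9 edges of H are present in G. Then P[X_H = 1] = p^{9} = (4/9)^{9} = 262144/387420489.
Summing the indicators: E[X] = Σ_H E[X_H] = 20160 · p^{9} = 20160 · 262144/387420489 = 587202560/43046721.
Numerically: E[X] ≈ 13.641.

E[X] = 20160 · (4/9)^{9} = 587202560/43046721 ≈ 13.641.


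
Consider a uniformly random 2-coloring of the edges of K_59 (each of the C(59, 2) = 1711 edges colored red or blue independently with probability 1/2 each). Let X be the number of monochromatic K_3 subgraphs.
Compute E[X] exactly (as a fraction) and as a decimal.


Let X = Σ_S X_S over the C(59, 3) = 32509 subsets S of size 3, where X_S = 1 if the K_3 on S is monochromatic.
For a fixed S, the K_3 on S has C(3, 2) = 3 edges. P[all 3 edges red] = (1/2)^3, and likewise for blue, so P[monochromatic] = 2·(1/2)^3 = 2^{1 − 3} = 1/4.
By linearity: E[X] = C(59, 3) · 2^{1 − 3} = 32509 · 1/4 = 32509/4.
Numerically: E[X] ≈ 8127.25000.

E[X] = C(59,3)·2^(1−C(3,2)) = 32509/4 ≈ 8127.25000.


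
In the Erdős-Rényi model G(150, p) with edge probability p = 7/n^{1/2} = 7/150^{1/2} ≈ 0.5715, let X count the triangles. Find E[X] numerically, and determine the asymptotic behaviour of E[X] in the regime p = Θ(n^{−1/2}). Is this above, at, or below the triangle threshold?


Number of potential triangles: C(150, 3) = 551300.
Each occurs with probability p³ ≈ (0.5715)³ ≈ 1.867056e-01.
By linearity: E[X] = C(150, 3)·p³ ≈ 551300 · 1.867056e-01 ≈ 102930.7705.
Since α = 1/2 < 1, p = c/n^{1/2} ≫ 1/n is above the triangle threshold p ~ 1/n. Asymptotically E[X] ~ (c³/6)·n^{3(1−α)} = (7³/6)·n^{1.5} → ∞; triangles are abundant w.h.p.

E[X] ≈ 102930.7705; in regime p = Θ(1/n^{1/2}) E[X] diverges (above the triangle threshold p ~ 1/n).


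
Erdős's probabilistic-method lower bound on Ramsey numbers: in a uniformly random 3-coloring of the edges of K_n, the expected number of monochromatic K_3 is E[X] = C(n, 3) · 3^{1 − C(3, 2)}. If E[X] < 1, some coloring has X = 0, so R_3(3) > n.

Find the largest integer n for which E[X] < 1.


We need C(n, 3) · 3^{1 − 3} < 1, i.e. C(n, 3) < 3^{3 − 1} = 9.
Check values of n near the boundary:
  n = 3: C(3, 3) = 1; 1 < 9? YES
  n = 4: C(4, 3) = 4; 4 < 9? YES
  n = 5: C(5, 3) = 10; 10 < 9? NO
  n = 6: C(6, 3) = 20; 20 < 9? NO
The largest n with C(n, 3) < 9 is n = 4 (where E[X] = 4/9 ≈ 0.4444). Hence R_3(3) > 4, i.e. R_3(3) ≥ 5.

Largest n = 4; hence R_3(3) > 4.


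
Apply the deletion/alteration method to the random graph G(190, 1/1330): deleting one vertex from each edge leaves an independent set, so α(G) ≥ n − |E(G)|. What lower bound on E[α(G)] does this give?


E[|E(G)|] = C(190, 2)·p = 17955 · (1/1330) = 27/2.
E[α(G)] ≥ n − E[|E(G)|] = 190 − 27/2 = 353/2.
Numerically: ≈ 176.5000.
(This is only a lower bound; the true E[α(G)] may be larger.)

E[α(G)] ≥ 353/2 ≈ 176.5000.


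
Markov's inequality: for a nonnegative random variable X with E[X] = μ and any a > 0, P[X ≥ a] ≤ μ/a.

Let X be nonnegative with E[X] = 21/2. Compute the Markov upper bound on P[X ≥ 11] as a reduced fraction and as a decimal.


μ = E[X] = 21/2, a = 11.
Markov: P[X ≥ 11] ≤ μ/a = (21/2)/11 = 21/22.
Numerically: ≈ 0.9545.
(Since a = 11 > μ = 10.5000, the bound 21/22 is < 1 and informative.)

P[X ≥ 11] ≤ 21/22 ≈ 0.9545.


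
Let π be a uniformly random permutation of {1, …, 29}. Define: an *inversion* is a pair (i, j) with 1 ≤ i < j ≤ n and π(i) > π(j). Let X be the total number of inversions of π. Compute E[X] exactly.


Write X = Σ X_I over the C(29, 2) = 406 pairs i < j, with X_I the indicator of one inversion.
There are 406 indicators.
For each fixed pair i < j, the values π(i) and π(j) are two distinct elements of {1, …, 29} in uniformly random order; by symmetry P[π(i) > π(j)] = 1/2.
By linearity: E[X] = 406 · (1/2) = C(29, 2) · (1/2) = 406/2 = 203 ≈ 203.000000.

E[X] = 203 = 203.000000.


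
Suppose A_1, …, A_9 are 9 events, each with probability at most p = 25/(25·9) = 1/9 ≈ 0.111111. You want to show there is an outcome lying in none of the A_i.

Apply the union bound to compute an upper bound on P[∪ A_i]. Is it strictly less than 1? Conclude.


Union bound: P[∪_{i=1}^{9} A_i] ≤ Σ_i P[A_i] ≤ 9·p = 9·(1/9) = 1.
Numerically: 1 ≈ 1.000000.
Is 1 < 1? NO.
Since the bound 1 is ≥ 1, the union bound is uninformative here; it does NOT by itself certify existence.

9·p = 1 ≈ 1.000000; existence NOT certified by the union bound.


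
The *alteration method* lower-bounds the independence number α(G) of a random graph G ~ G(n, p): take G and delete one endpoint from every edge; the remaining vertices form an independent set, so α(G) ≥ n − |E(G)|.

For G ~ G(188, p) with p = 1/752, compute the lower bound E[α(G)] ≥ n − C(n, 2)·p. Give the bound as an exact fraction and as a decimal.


E[|E(G)|] = C(188, 2)·p = 17578 · (1/752) = 187/8.
E[α(G)] ≥ n − E[|E(G)|] = 188 − 187/8 = 1317/8.
Numerically: ≈ 164.625.
(This is only a lower bound; the true E[α(G)] may be larger.)

E[α(G)] ≥ 1317/8 ≈ 164.625.


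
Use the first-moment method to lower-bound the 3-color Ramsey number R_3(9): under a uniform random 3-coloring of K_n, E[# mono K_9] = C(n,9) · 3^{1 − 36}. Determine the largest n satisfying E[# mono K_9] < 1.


We need C(n, 9) · 3^{1 − 36} < 1, i.e. C(n, 9) < 3^{36 − 1} = 50031545098999707.
Check values of n near the boundary:
  n = 296: C(296, 9) = 42513789098994080; 42513789098994080 < 50031545098999707? YES
  n = 297: C(297, 9) = 43842345008337645; 43842345008337645 < 50031545098999707? YES
  n = 298: C(298, 9) = 45207677551849890; 45207677551849890 < 50031545098999707? YES
  n = 299: C(299, 9) = 46610674441390059; 46610674441390059 < 50031545098999707? YES
  n = 300: C(300, 9) = 48052241692154700; 48052241692154700 < 50031545098999707? YES
  n = 301: C(301, 9) = 49533303936090975; 49533303936090975 < 50031545098999707? YES
  n = 302: C(302, 9) = 51054804739588650; 51054804739588650 < 50031545098999707? NO
  n = 303: C(303, 9) = 52617706925494425; 52617706925494425 < 50031545098999707? NO
  n = 304: C(304, 9) = 54222992899492560; 54222992899492560 < 50031545098999707? NO
The largest n with C(n, 9) < 50031545098999707 is n = 301 (where E[X] = 16511101312030325/16677181699666569 ≈ 0.990). Hence R_3(9) > 301, i.e. R_3(9) ≥ 302.

Largest n = 301; hence R_3(9) > 301.


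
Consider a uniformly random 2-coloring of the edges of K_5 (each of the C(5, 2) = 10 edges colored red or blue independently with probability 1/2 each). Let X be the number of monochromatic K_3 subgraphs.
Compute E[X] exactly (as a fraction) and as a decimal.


Let X = Σ_S X_S over the C(5, 3) = 10 subsets S of size 3, where X_S = 1 if the K_3 on S is monochromatic.
For a fixed S, the K_3 on S has C(3, 2) = 3 edges. P[all 3 edges red] = (1/2)^3, and likewise for blue, so P[monochromatic] = 2·(1/2)^3 = 2^{1 − 3} = 1/4.
By linearity: E[X] = C(5, 3) · 2^{1 − 3} = 10 · 1/4 = 5/2.
Numerically: E[X] ≈ 2.500000.

E[X] = C(5,3)·2^(1−C(3,2)) = 5/2 ≈ 2.500000.


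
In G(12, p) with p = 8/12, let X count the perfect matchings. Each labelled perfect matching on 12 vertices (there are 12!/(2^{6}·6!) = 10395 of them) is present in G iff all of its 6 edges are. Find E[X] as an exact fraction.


K_12 has 12!/(2^{6}·6!) = 10395 labelled perfect matchings.
For each such perfect matching H, let X_H = 1 if all 6 edges of H are present in G. Then P[X_H = 1] = p^{6} = (2/3)^{6} = 64/729.
By linearity of expectation: E[X] = Σ_H E[X_H] = 10395 · p^{6} = 10395 · 64/729 = 24640/27.
Numerically: E[X] ≈ 913.

E[X] = 10395 · (2/3)^{6} = 24640/27 ≈ 913.


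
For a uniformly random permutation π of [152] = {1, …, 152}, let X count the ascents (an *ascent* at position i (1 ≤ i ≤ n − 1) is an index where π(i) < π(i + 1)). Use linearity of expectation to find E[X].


Write X = Σ X_I over i = 1, …, 151, with X_I the indicator of one ascent.
There are 151 indicators.
For each fixed i, the pair (π(i), π(i+1)) is a uniformly random ordered pair of distinct values from {1, …, 152}; by symmetry P[π(i) < π(i+1)] = 1/2.
By linearity: E[X] = 151 · (1/2) = (152 − 1) · (1/2) = 151/2 ≈ 75.500000.

E[X] = 151/2 = 75.500000.


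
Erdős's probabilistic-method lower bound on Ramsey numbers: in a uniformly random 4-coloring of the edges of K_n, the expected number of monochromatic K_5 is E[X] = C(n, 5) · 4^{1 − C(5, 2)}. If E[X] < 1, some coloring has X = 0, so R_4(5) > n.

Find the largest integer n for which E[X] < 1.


We need C(n, 5) · 4^{1 − 10} < 1, i.e. C(n, 5) < 4^{10 − 1} = 262144.
Check values of n near the boundary:
  n = 30: C(30, 5) = 142506; 142506 < 262144? YES
  n = 31: C(31, 5) = 169911; 169911 < 262144? YES
  n = 32: C(32, 5) = 201376; 201376 < 262144? YES
  n = 33: C(33, 5) = 237336; 237336 < 262144? YES
  n = 34: C(34, 5) = 278256; 278256 < 262144? NO
  n = 35: C(35, 5) = 324632; 324632 < 262144? NO
  n = 36: C(36, 5) = 376992; 376992 < 262144? NO
The largest n with C(n, 5) < 262144 is n = 33 (where E[X] = 29667/32768 ≈ 0.9054). Hence R_4(5) > 33, i.e. R_4(5) ≥ 34.

Largest n = 33; hence R_4(5) > 33.


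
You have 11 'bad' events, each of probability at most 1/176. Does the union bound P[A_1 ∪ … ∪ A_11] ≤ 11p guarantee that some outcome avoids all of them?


Union bound: P[∪_{i=1}^{11} A_i] ≤ Σ_i P[A_i] ≤ 11·p = 11·(1/176) = 1/16.
Numerically: 1/16 ≈ 0.06250.
Is 1/16 < 1? YES.
Since P[∪ A_i] ≤ 1/16 < 1, the complement has P[∩ A_i^c] ≥ 1 − 1/16 = 15/16 > 0, so some outcome avoids every A_i.

11·p = 1/16 ≈ 0.06250; existence CERTIFIED by the union bound.


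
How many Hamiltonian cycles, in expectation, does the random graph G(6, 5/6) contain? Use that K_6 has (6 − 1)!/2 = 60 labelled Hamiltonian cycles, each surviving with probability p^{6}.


K_6 has (6 − 1)!/2 = 60 labelled Hamiltonian cycles.
For each such Hamiltonian cycle H, let X_H = 1 if all 6 edges of H are present in G. Then P[X_H = 1] = p^{6} = (5/6)^{6} = 15625/46656.
Summing the indicators: E[X] = Σ_H E[X_H] = 60 · p^{6} = 60 · 15625/46656 = 78125/3888.
Numerically: E[X] ≈ 20.09.

E[X] = 60 · (5/6)^{6} = 78125/3888 ≈ 20.09.


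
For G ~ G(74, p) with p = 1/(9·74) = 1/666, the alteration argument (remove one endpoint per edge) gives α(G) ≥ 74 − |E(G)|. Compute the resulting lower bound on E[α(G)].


E[|E(G)|] = C(74, 2)·p = 2701 · (1/666) = 73/18.
E[α(G)] ≥ n − E[|E(G)|] = 74 − 73/18 = 1259/18.
Numerically: ≈ 69.944.
(This is only a lower bound; the true E[α(G)] may be larger.)

E[α(G)] ≥ 1259/18 ≈ 69.944.


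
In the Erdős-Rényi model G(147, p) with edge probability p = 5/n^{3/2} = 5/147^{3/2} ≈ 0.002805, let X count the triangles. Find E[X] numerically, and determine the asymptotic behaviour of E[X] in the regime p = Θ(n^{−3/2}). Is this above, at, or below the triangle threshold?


Number of potential triangles: C(147, 3) = 518665.
Each occurs with probability p³ ≈ (0.002805)³ ≈ 2.207913e-08.
By linearity: E[X] = C(147, 3)·p³ ≈ 518665 · 2.207913e-08 ≈ 0.0115.
Since α = 3/2 > 1, p = c/n^{3/2} = o(1/n) is below the triangle threshold p ~ 1/n. Asymptotically E[X] ~ (c³/6)·n^{3(1−α)} = (5³/6)·n^{-1.5} → 0, so by Markov's inequality G has no triangles w.h.p.

E[X] ≈ 0.0115; in regime p = Θ(1/n^{3/2}) E[X] tends to 0 (below the triangle threshold p ~ 1/n).


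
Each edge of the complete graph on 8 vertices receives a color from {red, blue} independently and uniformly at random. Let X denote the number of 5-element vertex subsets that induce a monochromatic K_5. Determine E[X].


Let X = Σ_S X_S over the C(8, 5) = 56 subsets S of size 5, where X_S = 1 if the K_5 on S is monochromatic.
For a fixed S, the K_5 on S has C(5, 2) = 10 edges. P[all 10 edges red] = (1/2)^10, and likewise for blue, so P[monochromatic] = 2·(1/2)^10 = 2^{1 − 10} = 1/512.
By linearity: E[X] = C(8, 5) · 2^{1 − 10} = 56 · 1/512 = 7/64.
Numerically: E[X] ≈ 0.109.

E[X] = C(8,5)·2^(1−C(5,2)) = 7/64 ≈ 0.109.


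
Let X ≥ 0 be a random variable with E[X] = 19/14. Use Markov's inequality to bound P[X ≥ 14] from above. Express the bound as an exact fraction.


μ = E[X] = 19/14, a = 14.
Markov: P[X ≥ 14] ≤ μ/a = (19/14)/14 = 19/196.
Numerically: ≈ 0.096939.
(Since a = 14 > μ = 1.357143, the bound 19/196 is < 1 and informative.)

P[X ≥ 14] ≤ 19/196 ≈ 0.096939.


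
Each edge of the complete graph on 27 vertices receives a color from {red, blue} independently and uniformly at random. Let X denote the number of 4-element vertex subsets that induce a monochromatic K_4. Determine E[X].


Let X = Σ_S X_S over the C(27, 4) = 17550 subsets S of size 4, where X_S = 1 if the K_4 on S is monochromatic.
For a fixed S, the K_4 on S has C(4, 2) = 6 edges. P[all 6 edges red] = (1/2)^6, and likewise for blue, so P[monochromatic] = 2·(1/2)^6 = 2^{1 − 6} = 1/32.
Summing: E[X] = C(27, 4) · 2^{1 − 6} = 17550 · 1/32 = 8775/16.
Numerically: E[X] ≈ 548.4375.

E[X] = C(27,4)·2^(1−C(4,2)) = 8775/16 ≈ 548.4375.


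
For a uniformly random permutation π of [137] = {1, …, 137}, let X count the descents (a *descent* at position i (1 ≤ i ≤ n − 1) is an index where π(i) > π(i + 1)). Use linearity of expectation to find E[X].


Write X = Σ X_I over i = 1, …, 136, with X_I the indicator of one descent.
There are 136 indicators.
For each fixed i, the pair (π(i), π(i+1)) is a uniformly random ordered pair of distinct values from {1, …, 137}; by symmetry P[π(i) > π(i+1)] = 1/2.
By linearity: E[X] = 136 · (1/2) = (137 − 1) · (1/2) = 68 ≈ 68.00000.

E[X] = 68 = 68.00000.


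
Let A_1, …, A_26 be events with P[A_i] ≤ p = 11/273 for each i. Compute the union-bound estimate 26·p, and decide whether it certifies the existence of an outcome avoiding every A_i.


Union bound: P[∪_{i=1}^{26} A_i] ≤ Σ_i P[A_i] ≤ 26·p = 26·(11/273) = 22/21.
Numerically: 22/21 ≈ 1.048.
Is 22/21 < 1? NO.
Since the bound 22/21 is ≥ 1, the union bound is uninformative here; it does NOT by itself certify existence.

26·p = 22/21 ≈ 1.048; existence NOT certified by the union bound.


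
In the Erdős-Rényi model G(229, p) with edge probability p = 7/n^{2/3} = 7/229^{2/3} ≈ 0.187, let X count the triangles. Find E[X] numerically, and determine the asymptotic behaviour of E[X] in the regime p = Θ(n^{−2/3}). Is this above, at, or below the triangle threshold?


Number of potential triangles: C(229, 3) = 1975354.
Each occurs with probability p³ ≈ (0.187)³ ≈ 6.54068e-03.
By linearity: E[X] = C(229, 3)·p³ ≈ 1975354 · 6.54068e-03 ≈ 12920.166.
Since α = 2/3 < 1, p = c/n^{2/3} ≫ 1/n is above the triangle threshold p ~ 1/n. Asymptotically E[X] ~ (c³/6)·n^{3(1−α)} = (7³/6)·n^{1} → ∞; triangles are abundant w.h.p.

E[X] ≈ 12920.166; in regime p = Θ(1/n^{2/3}) E[X] diverges (above the triangle threshold p ~ 1/n).


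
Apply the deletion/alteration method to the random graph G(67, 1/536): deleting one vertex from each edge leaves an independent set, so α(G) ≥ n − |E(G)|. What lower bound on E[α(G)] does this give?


E[|E(G)|] = C(67, 2)·p = 2211 · (1/536) = 33/8.
E[α(G)] ≥ n − E[|E(G)|] = 67 − 33/8 = 503/8.
Numerically: ≈ 62.875000.
(This is only a lower bound; the true E[α(G)] may be larger.)

E[α(G)] ≥ 503/8 ≈ 62.875000.


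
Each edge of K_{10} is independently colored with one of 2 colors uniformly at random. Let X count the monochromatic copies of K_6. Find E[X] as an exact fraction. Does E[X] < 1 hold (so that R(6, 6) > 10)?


E[X] = C(10, 6) · 2^{1 − 15} = 210 · 2^{−14} = 210/16384.
As a reduced fraction: E[X] = 105/8192 ≈ 0.01282.
Is E[X] < 1? YES.
Since E[X] < 1, there exists a 2-coloring of K_{10} with no monochromatic K_6; hence R(6, 6) > 10.

E[X] = 105/8192 ≈ 0.01282; E[X] < 1, so R(6, 6) > 10.


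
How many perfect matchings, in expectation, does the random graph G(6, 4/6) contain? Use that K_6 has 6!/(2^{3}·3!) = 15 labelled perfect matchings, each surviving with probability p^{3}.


K_6 has 6!/(2^{3}·3!) = 15 labelled perfect matchings.
For each such perfect matching H, let X_H = 1 if all 3 edges of H are present in G. Then P[X_H = 1] = p^{3} = (2/3)^{3} = 8/27.
By linearity: E[X] = Σ_H E[X_H] = 15 · p^{3} = 15 · 8/27 = 40/9.
Numerically: E[X] ≈ 4.444.

E[X] = 15 · (2/3)^{3} = 40/9 ≈ 4.444.


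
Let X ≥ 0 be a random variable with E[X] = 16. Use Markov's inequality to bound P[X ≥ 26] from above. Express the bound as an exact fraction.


μ = E[X] = 16, a = 26.
Markov: P[X ≥ 26] ≤ μ/a = (16)/26 = 8/13.
Numerically: ≈ 0.615385.
(Since a = 26 > μ = 16.000000, the bound 8/13 is < 1 and informative.)

P[X ≥ 26] ≤ 8/13 ≈ 0.615385.


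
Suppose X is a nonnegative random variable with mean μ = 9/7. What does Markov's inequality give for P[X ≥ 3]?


μ = E[X] = 9/7, a = 3.
Markov: P[X ≥ 3] ≤ μ/a = (9/7)/3 = 3/7.
Numerically: ≈ 0.4286.
(Since a = 3 > μ = 1.2857, the bound 3/7 is < 1 and informative.)

P[X ≥ 3] ≤ 3/7 ≈ 0.4286.


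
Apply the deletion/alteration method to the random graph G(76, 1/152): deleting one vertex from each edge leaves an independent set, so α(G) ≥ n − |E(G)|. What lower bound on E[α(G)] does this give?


E[|E(G)|] = C(76, 2)·p = 2850 · (1/152) = 75/4.
E[α(G)] ≥ n − E[|E(G)|] = 76 − 75/4 = 229/4.
Numerically: ≈ 57.2500.
(This is only a lower bound; the true E[α(G)] may be larger.)

E[α(G)] ≥ 229/4 ≈ 57.2500.


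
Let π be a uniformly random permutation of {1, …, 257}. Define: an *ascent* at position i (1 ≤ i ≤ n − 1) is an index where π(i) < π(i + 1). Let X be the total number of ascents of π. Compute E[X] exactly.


Write X = Σ X_I over i = 1, …, 256, with X_I the indicator of one ascent.
There are 256 indicators.
For each fixed i, the pair (π(i), π(i+1)) is a uniformly random ordered pair of distinct values from {1, …, 257}; by symmetry P[π(i) < π(i+1)] = 1/2.
By linearity: E[X] = 256 · (1/2) = (257 − 1) · (1/2) = 128 ≈ 128.000000.

E[X] = 128 = 128.000000.


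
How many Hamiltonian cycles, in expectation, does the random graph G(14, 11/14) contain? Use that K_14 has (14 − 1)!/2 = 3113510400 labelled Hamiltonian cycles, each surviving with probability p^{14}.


K_14 has (14 − 1)!/2 = 3113510400 labelled Hamiltonian cycles.
For each such Hamiltonian cycle H, let X_H = 1 if all 14 edges of H are present in G. Then P[X_H = 1] = p^{14} = (11/14)^{14} = 379749833583241/11112006825558016.
By linearity: E[X] = Σ_H E[X_H] = 3113510400 · p^{14} = 3113510400 · 379749833583241/11112006825558016 = 329898174179601037725/3100448333024.
Numerically: E[X] ≈ 1.06403e+08.

E[X] = 3113510400 · (11/14)^{14} = 329898174179601037725/3100448333024 ≈ 1.06403e+08.


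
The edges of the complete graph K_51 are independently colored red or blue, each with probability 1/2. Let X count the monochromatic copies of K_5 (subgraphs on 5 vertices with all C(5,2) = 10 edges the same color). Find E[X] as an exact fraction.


Let X = Σ_S X_S over the C(51, 5) = 2349060 subsets S of size 5, where X_S = 1 if the K_5 on S is monochromatic.
For a fixed S, the K_5 on S has C(5, 2) = 10 edges. P[all 10 edges red] = (1/2)^10, and likewise for blue, so P[monochromatic] = 2·(1/2)^10 = 2^{1 − 10} = 1/512.
Summing: E[X] = C(51, 5) · 2^{1 − 10} = 2349060 · 1/512 = 587265/128.
Numerically: E[X] ≈ 4588.00781.

E[X] = C(51,5)·2^(1−C(5,2)) = 587265/128 ≈ 4588.00781.


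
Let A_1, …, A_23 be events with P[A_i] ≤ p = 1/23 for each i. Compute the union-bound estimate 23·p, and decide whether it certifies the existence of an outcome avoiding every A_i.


Union bound: P[∪_{i=1}^{23} A_i] ≤ Σ_i P[A_i] ≤ 23·p = 23·(1/23) = 1.
Numerically: 1 ≈ 1.000.
Is 1 < 1? NO.
Since the bound 1 is ≥ 1, the union bound is uninformative here; it does NOT by itself certify existence.

23·p = 1 ≈ 1.000; existence NOT certified by the union bound.


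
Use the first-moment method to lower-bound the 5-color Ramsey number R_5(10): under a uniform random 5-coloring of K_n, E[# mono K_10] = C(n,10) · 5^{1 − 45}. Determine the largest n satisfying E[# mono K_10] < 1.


We need C(n, 10) · 5^{1 − 45} < 1, i.e. C(n, 10) < 5^{45 − 1} = 5684341886080801486968994140625.
Check values of n near the boundary:
  n = 5391: C(5391, 10) = 5666344714787188828795213697883; 5666344714787188828795213697883 < 5684341886080801486968994140625? YES
  n = 5392: C(5392, 10) = 5676873040158402483252283957448; 5676873040158402483252283957448 < 5684341886080801486968994140625? YES
  n = 5393: C(5393, 10) = 5687418968154238267170642278008; 5687418968154238267170642278008 < 5684341886080801486968994140625? NO
  n = 5394: C(5394, 10) = 5697982524930156243149785372878; 5697982524930156243149785372878 < 5684341886080801486968994140625? NO
The largest n with C(n, 10) < 5684341886080801486968994140625 is n = 5392 (where E[X] = 5676873040158402483252283957448/5684341886080801486968994140625 ≈ 0.9987). Hence R_5(10) > 5392, i.e. R_5(10) ≥ 5393.

Largest n = 5392; hence R_5(10) > 5392.


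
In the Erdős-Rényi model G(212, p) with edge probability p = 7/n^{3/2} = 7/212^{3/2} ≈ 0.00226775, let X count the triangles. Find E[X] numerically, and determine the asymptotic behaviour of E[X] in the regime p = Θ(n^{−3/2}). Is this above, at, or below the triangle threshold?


Number of potential triangles: C(212, 3) = 1565620.
Each occurs with probability p³ ≈ (0.00226775)³ ≈ 1.16622607e-08.
By linearity: E[X] = C(212, 3)·p³ ≈ 1565620 · 1.16622607e-08 ≈ 0.018259.
Since α = 3/2 > 1, p = c/n^{3/2} = o(1/n) is below the triangle threshold p ~ 1/n. Asymptotically E[X] ~ (c³/6)·n^{3(1−α)} = (7³/6)·n^{-1.5} → 0, so by Markov's inequality G has no triangles w.h.p.

E[X] ≈ 0.018259; in regime p = Θ(1/n^{3/2}) E[X] tends to 0 (below the triangle threshold p ~ 1/n).


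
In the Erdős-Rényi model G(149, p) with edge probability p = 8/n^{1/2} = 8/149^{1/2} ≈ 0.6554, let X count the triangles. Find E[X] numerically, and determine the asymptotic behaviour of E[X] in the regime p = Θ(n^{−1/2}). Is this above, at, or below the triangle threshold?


Number of potential triangles: C(149, 3) = 540274.
Each occurs with probability p³ ≈ (0.6554)³ ≈ 2.815079e-01.
By linearity: E[X] = C(149, 3)·p³ ≈ 540274 · 2.815079e-01 ≈ 152091.3891.
Since α = 1/2 < 1, p = c/n^{1/2} ≫ 1/n is above the triangle threshold p ~ 1/n. Asymptotically E[X] ~ (c³/6)·n^{3(1−α)} = (8³/6)·n^{1.5} → ∞; triangles are abundant w.h.p.

E[X] ≈ 152091.3891; in regime p = Θ(1/n^{1/2}) E[X] diverges (above the triangle threshold p ~ 1/n).


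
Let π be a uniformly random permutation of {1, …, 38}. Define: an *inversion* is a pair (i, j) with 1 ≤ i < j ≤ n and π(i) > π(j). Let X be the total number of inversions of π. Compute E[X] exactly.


Write X = Σ X_I over the C(38, 2) = 703 pairs i < j, with X_I the indicator of one inversion.
There are 703 indicators.
For each fixed pair i < j, the values π(i) and π(j) are two distinct elements of {1, …, 38} in uniformly random order; by symmetry P[π(i) > π(j)] = 1/2.
By linearity: E[X] = 703 · (1/2) = C(38, 2) · (1/2) = 703/2 = 703/2 ≈ 351.500000.

E[X] = 703/2 = 351.500000.


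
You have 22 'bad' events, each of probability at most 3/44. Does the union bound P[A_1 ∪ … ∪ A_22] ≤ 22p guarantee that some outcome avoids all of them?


Union bound: P[∪_{i=1}^{22} A_i] ≤ Σ_i P[A_i] ≤ 22·p = 22·(3/44) = 3/2.
Numerically: 3/2 ≈ 1.500.
Is 3/2 < 1? NO.
Since the bound 3/2 is ≥ 1, the union bound is uninformative here; it does NOT by itself certify existence.

22·p = 3/2 ≈ 1.500; existence NOT certified by the union bound.


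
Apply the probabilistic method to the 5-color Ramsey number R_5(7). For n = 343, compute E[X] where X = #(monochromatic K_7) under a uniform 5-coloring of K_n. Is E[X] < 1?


E[X] = C(343, 7) · 5^{1 − 21} = 104200375748469 · 5^{−20} = 104200375748469/95367431640625.
As a reduced fraction: E[X] = 104200375748469/95367431640625 ≈ 1.093.
Is E[X] < 1? NO.
Since E[X] ≥ 1, the first-moment bound is inconclusive at n = 343; it does NOT by itself certify R_5(7) > 343.

E[X] = 104200375748469/95367431640625 ≈ 1.093; E[X] ≥ 1; first-moment method inconclusive here.


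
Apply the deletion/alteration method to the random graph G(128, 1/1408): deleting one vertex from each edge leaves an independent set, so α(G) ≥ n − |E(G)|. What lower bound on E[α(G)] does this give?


E[|E(G)|] = C(128, 2)·p = 8128 · (1/1408) = 127/22.
E[α(G)] ≥ n − E[|E(G)|] = 128 − 127/22 = 2689/22.
Numerically: ≈ 122.22727.
(This is only a lower bound; the true E[α(G)] may be larger.)

E[α(G)] ≥ 2689/22 ≈ 122.22727.


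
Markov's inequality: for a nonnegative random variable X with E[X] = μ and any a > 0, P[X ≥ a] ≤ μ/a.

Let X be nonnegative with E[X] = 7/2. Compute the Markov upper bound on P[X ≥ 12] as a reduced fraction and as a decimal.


μ = E[X] = 7/2, a = 12.
Markov: P[X ≥ 12] ≤ μ/a = (7/2)/12 = 7/24.
Numerically: ≈ 0.2917.
(Since a = 12 > μ = 3.5000, the bound 7/24 is < 1 and informative.)

P[X ≥ 12] ≤ 7/24 ≈ 0.2917.


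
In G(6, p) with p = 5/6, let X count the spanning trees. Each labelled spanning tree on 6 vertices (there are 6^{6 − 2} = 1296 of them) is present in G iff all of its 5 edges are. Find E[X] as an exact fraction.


K_6 has 6^{6 − 2} = 1296 labelled spanning trees.
For each such spanning tree H, let X_H = 1 if all 5 edges of H are present in G. Then P[X_H = 1] = p^{5} = (5/6)^{5} = 3125/7776.
Summing the indicators: E[X] = Σ_H E[X_H] = 1296 · p^{5} = 1296 · 3125/7776 = 3125/6.
Numerically: E[X] ≈ 520.8.

E[X] = 1296 · (5/6)^{5} = 3125/6 ≈ 520.8.


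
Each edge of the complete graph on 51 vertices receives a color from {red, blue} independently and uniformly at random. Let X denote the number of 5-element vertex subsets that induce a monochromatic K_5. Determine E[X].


Let X = Σ_S X_S over the C(51, 5) = 2349060 subsets S of size 5, where X_S = 1 if the K_5 on S is monochromatic.
For a fixed S, the K_5 on S has C(5, 2) = 10 edges. P[all 10 edges red] = (1/2)^10, and likewise for blue, so P[monochromatic] = 2·(1/2)^10 = 2^{1 − 10} = 1/512.
By linearity of expectation: E[X] = C(51, 5) · 2^{1 − 10} = 2349060 · 1/512 = 587265/128.
Numerically: E[X] ≈ 4588.00781.

E[X] = C(51,5)·2^(1−C(5,2)) = 587265/128 ≈ 4588.00781.


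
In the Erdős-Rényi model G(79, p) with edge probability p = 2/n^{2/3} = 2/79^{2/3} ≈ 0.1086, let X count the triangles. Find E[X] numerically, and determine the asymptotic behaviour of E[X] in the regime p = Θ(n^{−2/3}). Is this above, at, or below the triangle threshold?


Number of potential triangles: C(79, 3) = 79079.
Each occurs with probability p³ ≈ (0.1086)³ ≈ 1.281846e-03.
By linearity: E[X] = C(79, 3)·p³ ≈ 79079 · 1.281846e-03 ≈ 101.3671.
Since α = 2/3 < 1, p = c/n^{2/3} ≫ 1/n is above the triangle threshold p ~ 1/n. Asymptotically E[X] ~ (c³/6)·n^{3(1−α)} = (2³/6)·n^{1} → ∞; triangles are abundant w.h.p.

E[X] ≈ 101.3671; in regime p = Θ(1/n^{2/3}) E[X] diverges (above the triangle threshold p ~ 1/n).


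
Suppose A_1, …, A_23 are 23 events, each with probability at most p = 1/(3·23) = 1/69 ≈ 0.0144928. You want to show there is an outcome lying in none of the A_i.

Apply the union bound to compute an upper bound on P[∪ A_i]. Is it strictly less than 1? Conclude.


Union bound: P[∪_{i=1}^{23} A_i] ≤ Σ_i P[A_i] ≤ 23·p = 23·(1/69) = 1/3.
Numerically: 1/3 ≈ 0.3333333.
Is 1/3 < 1? YES.
Since P[∪ A_i] ≤ 1/3 < 1, the complement has P[∩ A_i^c] ≥ 1 − 1/3 = 2/3 > 0, so some outcome avoids every A_i.

23·p = 1/3 ≈ 0.3333333; existence CERTIFIED by the union bound.


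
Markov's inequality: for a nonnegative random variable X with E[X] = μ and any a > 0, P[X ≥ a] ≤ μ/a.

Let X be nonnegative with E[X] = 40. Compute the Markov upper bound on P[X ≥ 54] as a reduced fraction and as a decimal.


μ = E[X] = 40, a = 54.
Markov: P[X ≥ 54] ≤ μ/a = (40)/54 = 20/27.
Numerically: ≈ 0.740741.
(Since a = 54 > μ = 40.000000, the bound 20/27 is < 1 and informative.)

P[X ≥ 54] ≤ 20/27 ≈ 0.740741.


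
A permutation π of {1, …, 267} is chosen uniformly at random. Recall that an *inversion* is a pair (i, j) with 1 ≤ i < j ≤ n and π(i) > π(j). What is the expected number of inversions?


Write X = Σ X_I over the C(267, 2) = 35511 pairs i < j, with X_I the indicator of one inversion.
There are 35511 indicators.
For each fixed pair i < j, the values π(i) and π(j) are two distinct elements of {1, …, 267} in uniformly random order; by symmetry P[π(i) > π(j)] = 1/2.
By linearity: E[X] = 35511 · (1/2) = C(267, 2) · (1/2) = 35511/2 = 35511/2 ≈ 17755.5000.

E[X] = 35511/2 = 17755.5000.


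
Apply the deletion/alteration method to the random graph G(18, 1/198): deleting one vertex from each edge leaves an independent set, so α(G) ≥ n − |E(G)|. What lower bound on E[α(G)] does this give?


E[|E(G)|] = C(18, 2)·p = 153 · (1/198) = 17/22.
E[α(G)] ≥ n − E[|E(G)|] = 18 − 17/22 = 379/22.
Numerically: ≈ 17.22727.
(This is only a lower bound; the true E[α(G)] may be larger.)

E[α(G)] ≥ 379/22 ≈ 17.22727.


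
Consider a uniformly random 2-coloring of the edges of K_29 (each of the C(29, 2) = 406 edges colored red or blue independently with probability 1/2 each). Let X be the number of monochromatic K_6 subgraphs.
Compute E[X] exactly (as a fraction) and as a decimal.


Let X = Σ_S X_S over the C(29, 6) = 475020 subsets S of size 6, where X_S = 1 if the K_6 on S is monochromatic.
For a fixed S, the K_6 on S has C(6, 2) = 15 edges. P[all 15 edges red] = (1/2)^15, and likewise for blue, so P[monochromatic] = 2·(1/2)^15 = 2^{1 − 15} = 1/16384.
By linearity: E[X] = C(29, 6) · 2^{1 − 15} = 475020 · 1/16384 = 118755/4096.
Numerically: E[X] ≈ 28.993.

E[X] = C(29,6)·2^(1−C(6,2)) = 118755/4096 ≈ 28.993.
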